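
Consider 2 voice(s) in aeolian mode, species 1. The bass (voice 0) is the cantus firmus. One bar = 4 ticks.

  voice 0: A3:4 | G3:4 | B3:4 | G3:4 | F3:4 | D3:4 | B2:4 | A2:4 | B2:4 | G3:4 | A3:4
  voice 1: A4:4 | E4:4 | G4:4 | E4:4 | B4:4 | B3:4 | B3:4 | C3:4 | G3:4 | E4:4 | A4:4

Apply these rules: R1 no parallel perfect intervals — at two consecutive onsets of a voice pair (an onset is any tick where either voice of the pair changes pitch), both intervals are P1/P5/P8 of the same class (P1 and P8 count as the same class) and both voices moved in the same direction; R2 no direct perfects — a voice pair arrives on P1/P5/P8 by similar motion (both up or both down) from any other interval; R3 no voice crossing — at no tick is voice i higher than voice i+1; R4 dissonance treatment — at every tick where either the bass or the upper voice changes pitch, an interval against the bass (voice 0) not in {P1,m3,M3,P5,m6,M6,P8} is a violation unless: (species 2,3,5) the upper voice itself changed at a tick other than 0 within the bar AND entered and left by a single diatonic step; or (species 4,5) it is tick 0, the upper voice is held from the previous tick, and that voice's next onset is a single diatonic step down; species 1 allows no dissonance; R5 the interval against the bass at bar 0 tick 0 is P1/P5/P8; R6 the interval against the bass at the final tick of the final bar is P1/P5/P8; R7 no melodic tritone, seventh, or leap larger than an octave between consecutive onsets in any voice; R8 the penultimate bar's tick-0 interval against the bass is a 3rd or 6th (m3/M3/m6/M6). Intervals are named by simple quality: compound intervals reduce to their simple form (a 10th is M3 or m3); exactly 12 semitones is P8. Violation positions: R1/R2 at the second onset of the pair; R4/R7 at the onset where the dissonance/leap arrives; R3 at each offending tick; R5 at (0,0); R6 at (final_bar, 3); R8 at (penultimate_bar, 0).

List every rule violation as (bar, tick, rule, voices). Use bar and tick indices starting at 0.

bar 0: v0=A3 v1=A4 downbeat P8
bar 1: v0=G3 v1=E4 downbeat M6
bar 2: v0=B3 v1=G4 downbeat m6
bar 3: v0=G3 v1=E4 downbeat M6
bar 4: v0=F3 v1=B4 downbeat TT
bar 5: v0=D3 v1=B3 downbeat M6
bar 6: v0=B2 v1=B3 downbeat P8
bar 7: v0=A2 v1=C3 downbeat m3
bar 8: v0=B2 v1=G3 downbeat m6
bar 9: v0=G3 v1=E4 downbeat M6
bar 10: v0=A3 v1=A4 downbeat P8
  -> R4 @ bar 4 tick 0 v(0, 1): F3/B4 TT untreated
  -> R7 @ bar 7 tick 0 v(1,): B3->C3 leap 11st
  -> R2 @ bar 10 tick 0 v(0, 1): G3/E4 M6 -> A3/A4 P8 similar

(4, 0, R4, (0, 1))
(7, 0, R7, (1,))
(10, 0, R2, (0, 1))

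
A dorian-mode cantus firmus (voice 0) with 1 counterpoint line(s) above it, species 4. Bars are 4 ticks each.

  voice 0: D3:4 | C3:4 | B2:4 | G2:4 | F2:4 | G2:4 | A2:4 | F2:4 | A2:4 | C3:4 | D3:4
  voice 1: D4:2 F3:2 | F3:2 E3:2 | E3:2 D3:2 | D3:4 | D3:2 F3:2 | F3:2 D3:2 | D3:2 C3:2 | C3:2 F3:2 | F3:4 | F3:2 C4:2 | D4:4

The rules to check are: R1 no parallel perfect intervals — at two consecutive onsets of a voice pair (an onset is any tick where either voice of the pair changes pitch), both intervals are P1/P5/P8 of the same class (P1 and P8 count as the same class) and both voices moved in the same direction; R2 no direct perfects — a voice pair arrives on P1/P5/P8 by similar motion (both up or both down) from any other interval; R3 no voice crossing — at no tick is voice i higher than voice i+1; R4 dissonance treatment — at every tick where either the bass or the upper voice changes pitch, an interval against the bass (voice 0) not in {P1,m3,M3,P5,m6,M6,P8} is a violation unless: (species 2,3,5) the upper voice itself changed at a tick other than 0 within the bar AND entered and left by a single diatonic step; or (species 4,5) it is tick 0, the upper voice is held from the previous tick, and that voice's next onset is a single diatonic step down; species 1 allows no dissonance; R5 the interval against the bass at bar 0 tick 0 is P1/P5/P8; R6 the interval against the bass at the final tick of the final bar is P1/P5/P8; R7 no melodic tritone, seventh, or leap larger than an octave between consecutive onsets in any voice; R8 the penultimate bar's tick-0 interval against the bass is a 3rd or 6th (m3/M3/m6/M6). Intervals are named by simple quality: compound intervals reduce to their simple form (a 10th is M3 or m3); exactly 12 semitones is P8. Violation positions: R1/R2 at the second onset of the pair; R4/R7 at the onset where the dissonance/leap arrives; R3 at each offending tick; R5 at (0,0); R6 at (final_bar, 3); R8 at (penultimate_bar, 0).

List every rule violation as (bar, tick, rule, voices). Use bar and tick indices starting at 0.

(5, 0, R4, (0, 1))
(9, 0, R4, (0, 1))
(9, 0, R8, (0, 1))
(10, 0, R1, (0, 1))

bar 0: v0=D3 v1=D4 downbeat P8
bar 1: v0=C3 v1=F3 downbeat P4
bar 2: v0=B2 v1=E3 downbeat P4
bar 3: v0=G2 v1=D3 downbeat P5
bar 4: v0=F2 v1=D3 downbeat M6
bar 5: v0=G2 v1=F3 downbeat m7
bar 6: v0=A2 v1=D3 downbeat P4
bar 7: v0=F2 v1=C3 downbeat P5
bar 8: v0=A2 v1=F3 downbeat m6
bar 9: v0=C3 v1=F3 downbeat P4
bar 10: v0=D3 v1=D4 downbeat P8
  -> R4 @ bar 5 tick 0 v(0, 1): G2/F3 m7 untreated
  -> R4 @ bar 9 tick 0 v(0, 1): C3/F3 P4 untreated
  -> R8 @ bar 9 tick 0 v(0, 1): penult P4 not 3rd/6th
  -> R1 @ bar 10 tick 0 v(0, 1): C3/C4 P8 -> D3/D4 P8 similar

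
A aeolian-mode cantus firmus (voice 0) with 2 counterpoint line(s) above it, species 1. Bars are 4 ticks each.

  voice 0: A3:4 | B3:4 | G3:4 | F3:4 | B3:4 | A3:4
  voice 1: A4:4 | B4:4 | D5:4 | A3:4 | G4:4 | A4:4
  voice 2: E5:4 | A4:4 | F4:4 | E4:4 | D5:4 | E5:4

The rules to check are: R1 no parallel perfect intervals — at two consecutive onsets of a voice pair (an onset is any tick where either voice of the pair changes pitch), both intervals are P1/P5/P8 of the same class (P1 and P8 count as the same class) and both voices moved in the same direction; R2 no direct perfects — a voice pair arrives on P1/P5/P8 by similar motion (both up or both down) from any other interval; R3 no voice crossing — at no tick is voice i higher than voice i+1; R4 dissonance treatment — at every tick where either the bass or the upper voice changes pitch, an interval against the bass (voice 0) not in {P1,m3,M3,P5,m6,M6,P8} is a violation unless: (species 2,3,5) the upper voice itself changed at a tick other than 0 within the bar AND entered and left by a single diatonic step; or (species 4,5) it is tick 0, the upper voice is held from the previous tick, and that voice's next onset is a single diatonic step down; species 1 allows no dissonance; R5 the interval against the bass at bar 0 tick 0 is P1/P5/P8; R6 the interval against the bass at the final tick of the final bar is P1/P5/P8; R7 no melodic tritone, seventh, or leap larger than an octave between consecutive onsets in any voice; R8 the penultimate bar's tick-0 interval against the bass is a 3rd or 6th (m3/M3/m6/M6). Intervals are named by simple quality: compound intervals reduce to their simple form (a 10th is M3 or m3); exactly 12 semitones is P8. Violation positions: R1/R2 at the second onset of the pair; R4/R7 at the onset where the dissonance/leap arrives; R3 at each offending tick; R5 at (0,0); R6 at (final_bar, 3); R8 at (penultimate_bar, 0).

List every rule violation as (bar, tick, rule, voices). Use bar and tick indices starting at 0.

bar 0: v0=A3 v1=A4 v2=E5 downbeat P5
bar 1: v0=B3 v1=B4 v2=A4 downbeat m7
bar 2: v0=G3 v1=D5 v2=F4 downbeat m7
bar 3: v0=F3 v1=A3 v2=E4 downbeat M7
bar 4: v0=B3 v1=G4 v2=D5 downbeat m3
bar 5: v0=A3 v1=A4 v2=E5 downbeat P5
  -> R1 @ bar 1 tick 0 v(0, 1): A3/A4 P8 -> B3/B4 P8 similar
  -> R3 @ bar 1 tick 0 v(1, 2): B4 above A4
  -> R4 @ bar 1 tick 0 v(0, 2): B3/A4 m7 untreated
  -> R3 @ bar 1 tick 1 v(1, 2): B4 above A4
  -> R3 @ bar 1 tick 2 v(1, 2): B4 above A4
  -> R3 @ bar 1 tick 3 v(1, 2): B4 above A4
  -> R3 @ bar 2 tick 0 v(1, 2): D5 above F4
  -> R4 @ bar 2 tick 0 v(0, 2): G3/F4 m7 untreated
  -> R3 @ bar 2 tick 1 v(1, 2): D5 above F4
  -> R3 @ bar 2 tick 2 v(1, 2): D5 above F4
  -> R3 @ bar 2 tick 3 v(1, 2): D5 above F4
  -> R2 @ bar 3 tick 0 v(1, 2): D5/F4 M6 -> A3/E4 P5 similar
  -> R4 @ bar 3 tick 0 v(0, 2): F3/E4 M7 untreated
  -> R7 @ bar 3 tick 0 v(1,): D5->A3 leap 17st
  -> R1 @ bar 4 tick 0 v(1, 2): A3/E4 P5 -> G4/D5 P5 similar
  -> R7 @ bar 4 tick 0 v(0,): F3->B3 leap 6st
  -> R7 @ bar 4 tick 0 v(1,): A3->G4 leap 10st
  -> R7 @ bar 4 tick 0 v(2,): E4->D5 leap 10st
  -> R1 @ bar 5 tick 0 v(1, 2): G4/D5 P5 -> A4/E5 P5 similar

(1, 0, R1, (0, 1))
(1, 0, R3, (1, 2))
(1, 0, R4, (0, 2))
(1, 1, R3, (1, 2))
(1, 2, R3, (1, 2))
(1, 3, R3, (1, 2))
(2, 0, R3, (1, 2))
(2, 0, R4, (0, 2))
(2, 1, R3, (1, 2))
(2, 2, R3, (1, 2))
(2, 3, R3, (1, 2))
(3, 0, R2, (1, 2))
(3, 0, R4, (0, 2))
(3, 0, R7, (1,))
(4, 0, R1, (1, 2))
(4, 0, R7, (0,))
(4, 0, R7, (1,))
(4, 0, R7, (2,))
(5, 0, R1, (1, 2))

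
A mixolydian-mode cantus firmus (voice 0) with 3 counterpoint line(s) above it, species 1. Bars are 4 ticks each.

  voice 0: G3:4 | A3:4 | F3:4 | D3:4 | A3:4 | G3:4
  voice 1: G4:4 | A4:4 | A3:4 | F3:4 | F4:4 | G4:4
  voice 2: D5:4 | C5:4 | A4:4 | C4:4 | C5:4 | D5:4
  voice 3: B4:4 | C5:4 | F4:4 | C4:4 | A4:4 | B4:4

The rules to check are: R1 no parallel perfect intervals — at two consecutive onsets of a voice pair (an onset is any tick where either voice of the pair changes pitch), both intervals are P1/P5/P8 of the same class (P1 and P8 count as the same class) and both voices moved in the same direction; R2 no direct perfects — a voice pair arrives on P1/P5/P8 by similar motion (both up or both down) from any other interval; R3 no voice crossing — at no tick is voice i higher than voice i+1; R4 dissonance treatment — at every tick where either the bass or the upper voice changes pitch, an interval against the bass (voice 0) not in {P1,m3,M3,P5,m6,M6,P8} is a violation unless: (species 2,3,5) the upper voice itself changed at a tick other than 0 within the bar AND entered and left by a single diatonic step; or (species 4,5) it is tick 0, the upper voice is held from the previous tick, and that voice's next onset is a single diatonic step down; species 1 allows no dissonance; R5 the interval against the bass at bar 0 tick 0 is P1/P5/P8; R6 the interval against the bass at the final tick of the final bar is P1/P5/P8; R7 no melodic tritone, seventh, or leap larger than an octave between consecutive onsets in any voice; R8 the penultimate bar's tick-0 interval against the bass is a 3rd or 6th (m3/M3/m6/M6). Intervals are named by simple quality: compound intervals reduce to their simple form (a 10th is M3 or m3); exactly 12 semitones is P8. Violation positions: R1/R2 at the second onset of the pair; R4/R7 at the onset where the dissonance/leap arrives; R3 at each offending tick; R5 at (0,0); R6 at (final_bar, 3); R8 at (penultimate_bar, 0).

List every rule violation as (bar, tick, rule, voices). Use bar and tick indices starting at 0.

(0, 0, R3, (2, 3))
(0, 0, R5, (0, 3))
(0, 1, R3, (2, 3))
(0, 2, R3, (2, 3))
(0, 3, R3, (2, 3))
(1, 0, R1, (0, 1))
(2, 0, R2, (0, 3))
(2, 0, R2, (1, 2))
(2, 0, R3, (2, 3))
(2, 1, R3, (2, 3))
(2, 2, R3, (2, 3))
(2, 3, R3, (2, 3))
(3, 0, R2, (1, 2))
(3, 0, R2, (1, 3))
(3, 0, R2, (2, 3))
(3, 0, R4, (0, 2))
(3, 0, R4, (0, 3))
(4, 0, R1, (1, 2))
(4, 0, R2, (0, 3))
(4, 0, R3, (2, 3))
(4, 0, R8, (0, 3))
(4, 1, R3, (2, 3))
(4, 2, R3, (2, 3))
(4, 3, R3, (2, 3))
(5, 0, R1, (1, 2))
(5, 0, R3, (2, 3))
(5, 1, R3, (2, 3))
(5, 2, R3, (2, 3))
(5, 3, R3, (2, 3))
(5, 3, R6, (0, 3))

bar 0: v0=G3 v1=G4 v2=D5 v3=B4 downbeat M3
bar 1: v0=A3 v1=A4 v2=C5 v3=C5 downbeat m3
bar 2: v0=F3 v1=A3 v2=A4 v3=F4 downbeat P8
bar 3: v0=D3 v1=F3 v2=C4 v3=C4 downbeat m7
bar 4: v0=A3 v1=F4 v2=C5 v3=A4 downbeat P8
bar 5: v0=G3 v1=G4 v2=D5 v3=B4 downbeat M3
  -> R3 @ bar 0 tick 0 v(2, 3): D5 above B4
  -> R5 @ bar 0 tick 0 v(0, 3): opens on M3
  -> R3 @ bar 0 tick 1 v(2, 3): D5 above B4
  -> R3 @ bar 0 tick 2 v(2, 3): D5 above B4
  -> R3 @ bar 0 tick 3 v(2, 3): D5 above B4
  -> R1 @ bar 1 tick 0 v(0, 1): G3/G4 P8 -> A3/A4 P8 similar
  -> R2 @ bar 2 tick 0 v(0, 3): A3/C5 m3 -> F3/F4 P8 similar
  -> R2 @ bar 2 tick 0 v(1, 2): A4/C5 m3 -> A3/A4 P8 similar
  -> R3 @ bar 2 tick 0 v(2, 3): A4 above F4
  -> R3 @ bar 2 tick 1 v(2, 3): A4 above F4
  -> R3 @ bar 2 tick 2 v(2, 3): A4 above F4
  -> R3 @ bar 2 tick 3 v(2, 3): A4 above F4
  -> R2 @ bar 3 tick 0 v(1, 2): A3/A4 P8 -> F3/C4 P5 similar
  -> R2 @ bar 3 tick 0 v(1, 3): A3/F4 m6 -> F3/C4 P5 similar
  -> R2 @ bar 3 tick 0 v(2, 3): A4/F4 M3 -> C4/C4 P1 similar
  -> R4 @ bar 3 tick 0 v(0, 2): D3/C4 m7 untreated
  -> R4 @ bar 3 tick 0 v(0, 3): D3/C4 m7 untreated
  -> R1 @ bar 4 tick 0 v(1, 2): F3/C4 P5 -> F4/C5 P5 similar
  -> R2 @ bar 4 tick 0 v(0, 3): D3/C4 m7 -> A3/A4 P8 similar
  -> R3 @ bar 4 tick 0 v(2, 3): C5 above A4
  -> R8 @ bar 4 tick 0 v(0, 3): penult P8 not 3rd/6th
  -> R3 @ bar 4 tick 1 v(2, 3): C5 above A4
  -> R3 @ bar 4 tick 2 v(2, 3): C5 above A4
  -> R3 @ bar 4 tick 3 v(2, 3): C5 above A4
  -> R1 @ bar 5 tick 0 v(1, 2): F4/C5 P5 -> G4/D5 P5 similar
  -> R3 @ bar 5 tick 0 v(2, 3): D5 above B4
  -> R3 @ bar 5 tick 1 v(2, 3): D5 above B4
  -> R3 @ bar 5 tick 2 v(2, 3): D5 above B4
  -> R3 @ bar 5 tick 3 v(2, 3): D5 above B4
  -> R6 @ bar 5 tick 3 v(0, 3): closes on M3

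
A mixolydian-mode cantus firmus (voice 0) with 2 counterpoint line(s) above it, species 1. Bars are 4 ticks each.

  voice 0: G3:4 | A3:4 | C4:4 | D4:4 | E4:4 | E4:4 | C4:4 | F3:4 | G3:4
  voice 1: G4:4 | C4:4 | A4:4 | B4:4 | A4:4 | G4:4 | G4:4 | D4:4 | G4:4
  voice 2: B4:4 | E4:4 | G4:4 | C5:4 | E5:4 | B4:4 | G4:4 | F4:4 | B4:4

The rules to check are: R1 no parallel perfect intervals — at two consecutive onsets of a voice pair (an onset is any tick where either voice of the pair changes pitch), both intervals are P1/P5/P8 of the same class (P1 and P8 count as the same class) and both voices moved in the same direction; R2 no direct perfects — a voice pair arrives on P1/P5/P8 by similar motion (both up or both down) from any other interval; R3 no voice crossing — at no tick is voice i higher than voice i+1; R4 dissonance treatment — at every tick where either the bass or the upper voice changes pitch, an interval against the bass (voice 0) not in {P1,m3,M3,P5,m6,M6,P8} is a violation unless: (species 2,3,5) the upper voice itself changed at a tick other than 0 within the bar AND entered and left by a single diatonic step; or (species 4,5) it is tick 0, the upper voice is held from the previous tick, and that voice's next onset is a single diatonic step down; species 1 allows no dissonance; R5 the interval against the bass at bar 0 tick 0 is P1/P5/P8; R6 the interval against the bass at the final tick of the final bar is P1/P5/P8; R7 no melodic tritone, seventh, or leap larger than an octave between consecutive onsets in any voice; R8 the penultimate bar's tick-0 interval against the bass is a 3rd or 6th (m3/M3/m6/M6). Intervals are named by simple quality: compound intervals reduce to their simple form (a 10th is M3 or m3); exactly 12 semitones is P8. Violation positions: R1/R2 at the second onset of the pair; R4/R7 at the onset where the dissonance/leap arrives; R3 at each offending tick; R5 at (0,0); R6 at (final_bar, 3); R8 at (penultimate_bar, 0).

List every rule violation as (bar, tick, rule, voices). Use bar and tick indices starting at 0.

(0, 0, R5, (0, 2))
(2, 0, R1, (0, 2))
(2, 0, R3, (1, 2))
(2, 1, R3, (1, 2))
(2, 2, R3, (1, 2))
(2, 3, R3, (1, 2))
(3, 0, R4, (0, 2))
(4, 0, R2, (0, 2))
(4, 0, R4, (0, 1))
(6, 0, R1, (0, 2))
(7, 0, R2, (0, 2))
(7, 0, R8, (0, 2))
(8, 0, R2, (0, 1))
(8, 0, R7, (2,))
(8, 3, R6, (0, 2))

bar 0: v0=G3 v1=G4 v2=B4 downbeat M3
bar 1: v0=A3 v1=C4 v2=E4 downbeat P5
bar 2: v0=C4 v1=A4 v2=G4 downbeat P5
bar 3: v0=D4 v1=B4 v2=C5 downbeat m7
bar 4: v0=E4 v1=A4 v2=E5 downbeat P8
bar 5: v0=E4 v1=G4 v2=B4 downbeat P5
bar 6: v0=C4 v1=G4 v2=G4 downbeat P5
bar 7: v0=F3 v1=D4 v2=F4 downbeat P8
bar 8: v0=G3 v1=G4 v2=B4 downbeat M3
  -> R5 @ bar 0 tick 0 v(0, 2): opens on M3
  -> R1 @ bar 2 tick 0 v(0, 2): A3/E4 P5 -> C4/G4 P5 similar
  -> R3 @ bar 2 tick 0 v(1, 2): A4 above G4
  -> R3 @ bar 2 tick 1 v(1, 2): A4 above G4
  -> R3 @ bar 2 tick 2 v(1, 2): A4 above G4
  -> R3 @ bar 2 tick 3 v(1, 2): A4 above G4
  -> R4 @ bar 3 tick 0 v(0, 2): D4/C5 m7 untreated
  -> R2 @ bar 4 tick 0 v(0, 2): D4/C5 m7 -> E4/E5 P8 similar
  -> R4 @ bar 4 tick 0 v(0, 1): E4/A4 P4 untreated
  -> R1 @ bar 6 tick 0 v(0, 2): E4/B4 P5 -> C4/G4 P5 similar
  -> R2 @ bar 7 tick 0 v(0, 2): C4/G4 P5 -> F3/F4 P8 similar
  -> R8 @ bar 7 tick 0 v(0, 2): penult P8 not 3rd/6th
  -> R2 @ bar 8 tick 0 v(0, 1): F3/D4 M6 -> G3/G4 P8 similar
  -> R7 @ bar 8 tick 0 v(2,): F4->B4 leap 6st
  -> R6 @ bar 8 tick 3 v(0, 2): closes on M3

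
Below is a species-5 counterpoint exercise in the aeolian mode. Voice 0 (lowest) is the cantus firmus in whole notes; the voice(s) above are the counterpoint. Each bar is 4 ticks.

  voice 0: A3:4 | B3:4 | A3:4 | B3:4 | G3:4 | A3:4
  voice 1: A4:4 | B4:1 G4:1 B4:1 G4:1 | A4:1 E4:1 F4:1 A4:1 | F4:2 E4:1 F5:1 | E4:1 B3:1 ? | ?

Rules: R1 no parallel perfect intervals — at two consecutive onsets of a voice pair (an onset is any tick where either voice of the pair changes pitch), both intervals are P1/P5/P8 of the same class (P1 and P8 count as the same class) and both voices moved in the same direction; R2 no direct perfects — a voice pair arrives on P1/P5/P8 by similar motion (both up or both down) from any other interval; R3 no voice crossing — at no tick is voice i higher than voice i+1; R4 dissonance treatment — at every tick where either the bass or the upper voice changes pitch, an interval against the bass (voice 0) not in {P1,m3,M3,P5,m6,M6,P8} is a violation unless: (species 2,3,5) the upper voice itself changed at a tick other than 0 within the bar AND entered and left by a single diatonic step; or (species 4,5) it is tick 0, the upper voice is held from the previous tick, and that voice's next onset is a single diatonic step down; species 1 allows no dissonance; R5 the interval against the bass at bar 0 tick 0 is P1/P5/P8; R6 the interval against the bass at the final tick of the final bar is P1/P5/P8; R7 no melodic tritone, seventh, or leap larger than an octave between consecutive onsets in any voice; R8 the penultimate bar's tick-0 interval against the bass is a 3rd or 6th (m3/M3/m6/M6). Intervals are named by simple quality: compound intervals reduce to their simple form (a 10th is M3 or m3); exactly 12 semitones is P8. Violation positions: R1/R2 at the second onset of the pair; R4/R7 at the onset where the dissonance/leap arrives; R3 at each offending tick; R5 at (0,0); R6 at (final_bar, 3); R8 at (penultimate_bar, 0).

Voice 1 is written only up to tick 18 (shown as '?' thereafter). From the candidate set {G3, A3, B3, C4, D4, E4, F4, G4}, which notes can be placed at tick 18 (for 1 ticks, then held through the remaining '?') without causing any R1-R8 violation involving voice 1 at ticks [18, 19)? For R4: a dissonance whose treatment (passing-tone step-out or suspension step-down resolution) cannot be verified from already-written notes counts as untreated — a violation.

{B3, D4, E4, G3, G4}

G3: legal
A3: violates R4
B3: legal
C4: violates R4
D4: legal
E4: legal
F4: violates R4,R7
G4: legal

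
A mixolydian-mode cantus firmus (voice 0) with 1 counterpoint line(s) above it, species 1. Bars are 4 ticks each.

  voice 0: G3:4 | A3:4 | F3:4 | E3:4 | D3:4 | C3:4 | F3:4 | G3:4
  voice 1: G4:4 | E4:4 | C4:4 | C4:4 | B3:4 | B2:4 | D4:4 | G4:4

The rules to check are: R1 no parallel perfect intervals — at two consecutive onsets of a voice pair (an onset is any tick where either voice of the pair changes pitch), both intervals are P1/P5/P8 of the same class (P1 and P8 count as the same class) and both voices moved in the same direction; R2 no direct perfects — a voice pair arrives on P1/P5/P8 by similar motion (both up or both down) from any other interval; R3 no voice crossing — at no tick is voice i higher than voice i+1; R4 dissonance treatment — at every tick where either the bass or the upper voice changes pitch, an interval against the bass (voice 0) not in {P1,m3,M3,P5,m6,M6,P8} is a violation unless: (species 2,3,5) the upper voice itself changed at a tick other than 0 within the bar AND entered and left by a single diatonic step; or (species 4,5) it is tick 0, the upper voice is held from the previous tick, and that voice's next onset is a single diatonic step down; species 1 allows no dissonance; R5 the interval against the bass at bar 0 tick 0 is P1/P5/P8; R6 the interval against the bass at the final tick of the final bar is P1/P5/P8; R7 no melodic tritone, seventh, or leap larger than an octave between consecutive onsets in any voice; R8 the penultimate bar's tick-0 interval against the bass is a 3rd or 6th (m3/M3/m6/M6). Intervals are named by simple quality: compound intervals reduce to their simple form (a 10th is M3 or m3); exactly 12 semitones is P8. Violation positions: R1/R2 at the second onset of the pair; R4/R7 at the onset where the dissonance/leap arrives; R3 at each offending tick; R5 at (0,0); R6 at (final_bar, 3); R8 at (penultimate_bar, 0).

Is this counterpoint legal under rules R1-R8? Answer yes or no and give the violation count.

bar 0: v0=G3 v1=G4 (P8)
bar 1: v0=A3 v1=E4 (P5)
bar 2: v0=F3 v1=C4 (P5)
bar 3: v0=E3 v1=C4 (m6)
bar 4: v0=D3 v1=B3 (M6)
bar 5: v0=C3 v1=B2 (m2)
bar 6: v0=F3 v1=D4 (M6)
bar 7: v0=G3 v1=G4 (P8)
  R1 @ bar2.0: A3/E4 P5 -> F3/C4 P5 similar
  R3 @ bar5.0: C3 above B2
  R4 @ bar5.0: C3/B2 m2 untreated
  R3 @ bar5.1: C3 above B2
  R3 @ bar5.2: C3 above B2
  R3 @ bar5.3: C3 above B2
  R7 @ bar6.0: B2->D4 leap 15st
  R2 @ bar7.0: F3/D4 M6 -> G3/G4 P8 similar

No (8 violations)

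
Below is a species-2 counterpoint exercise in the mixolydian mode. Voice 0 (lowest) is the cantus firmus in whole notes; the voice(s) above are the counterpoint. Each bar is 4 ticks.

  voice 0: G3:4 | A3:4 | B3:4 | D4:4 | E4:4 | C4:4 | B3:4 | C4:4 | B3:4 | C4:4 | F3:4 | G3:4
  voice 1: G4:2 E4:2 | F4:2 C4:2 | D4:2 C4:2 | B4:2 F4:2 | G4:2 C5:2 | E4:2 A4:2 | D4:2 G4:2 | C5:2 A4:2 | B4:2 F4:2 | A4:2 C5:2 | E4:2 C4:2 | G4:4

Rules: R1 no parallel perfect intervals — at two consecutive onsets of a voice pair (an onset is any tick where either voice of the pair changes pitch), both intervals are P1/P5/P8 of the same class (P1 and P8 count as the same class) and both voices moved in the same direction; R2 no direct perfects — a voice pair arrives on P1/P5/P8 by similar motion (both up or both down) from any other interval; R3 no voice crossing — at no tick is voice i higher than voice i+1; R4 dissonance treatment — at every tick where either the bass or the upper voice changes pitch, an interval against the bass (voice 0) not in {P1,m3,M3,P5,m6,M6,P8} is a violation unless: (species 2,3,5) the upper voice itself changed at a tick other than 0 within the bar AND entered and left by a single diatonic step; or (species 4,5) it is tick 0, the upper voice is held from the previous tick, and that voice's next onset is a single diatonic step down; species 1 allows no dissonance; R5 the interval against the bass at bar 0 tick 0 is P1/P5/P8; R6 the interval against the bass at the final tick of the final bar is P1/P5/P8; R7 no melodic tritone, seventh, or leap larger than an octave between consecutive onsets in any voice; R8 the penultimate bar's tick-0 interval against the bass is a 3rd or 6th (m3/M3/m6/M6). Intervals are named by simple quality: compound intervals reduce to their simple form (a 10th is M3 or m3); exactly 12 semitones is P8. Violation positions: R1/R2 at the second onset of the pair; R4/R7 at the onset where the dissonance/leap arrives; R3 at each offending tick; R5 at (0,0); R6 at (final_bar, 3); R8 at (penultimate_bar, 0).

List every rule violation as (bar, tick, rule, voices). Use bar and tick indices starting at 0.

bar 0: v0=G3 v1=G4 downbeat P8
bar 1: v0=A3 v1=F4 downbeat m6
bar 2: v0=B3 v1=D4 downbeat m3
bar 3: v0=D4 v1=B4 downbeat M6
bar 4: v0=E4 v1=G4 downbeat m3
bar 5: v0=C4 v1=E4 downbeat M3
bar 6: v0=B3 v1=D4 downbeat m3
bar 7: v0=C4 v1=C5 downbeat P8
bar 8: v0=B3 v1=B4 downbeat P8
bar 9: v0=C4 v1=A4 downbeat M6
bar 10: v0=F3 v1=E4 downbeat M7
bar 11: v0=G3 v1=G4 downbeat P8
  -> R4 @ bar 2 tick 2 v(0, 1): B3/C4 m2 untreated
  -> R7 @ bar 3 tick 0 v(1,): C4->B4 leap 11st
  -> R7 @ bar 3 tick 2 v(1,): B4->F4 leap 6st
  -> R2 @ bar 7 tick 0 v(0, 1): B3/G4 m6 -> C4/C5 P8 similar
  -> R4 @ bar 8 tick 2 v(0, 1): B3/F4 TT untreated
  -> R7 @ bar 8 tick 2 v(1,): B4->F4 leap 6st
  -> R4 @ bar 10 tick 0 v(0, 1): F3/E4 M7 untreated
  -> R8 @ bar 10 tick 0 v(0, 1): penult M7 not 3rd/6th
  -> R2 @ bar 11 tick 0 v(0, 1): F3/C4 P5 -> G3/G4 P8 similar

(2, 2, R4, (0, 1))
(3, 0, R7, (1,))
(3, 2, R7, (1,))
(7, 0, R2, (0, 1))
(8, 2, R4, (0, 1))
(8, 2, R7, (1,))
(10, 0, R4, (0, 1))
(10, 0, R8, (0, 1))
(11, 0, R2, (0, 1))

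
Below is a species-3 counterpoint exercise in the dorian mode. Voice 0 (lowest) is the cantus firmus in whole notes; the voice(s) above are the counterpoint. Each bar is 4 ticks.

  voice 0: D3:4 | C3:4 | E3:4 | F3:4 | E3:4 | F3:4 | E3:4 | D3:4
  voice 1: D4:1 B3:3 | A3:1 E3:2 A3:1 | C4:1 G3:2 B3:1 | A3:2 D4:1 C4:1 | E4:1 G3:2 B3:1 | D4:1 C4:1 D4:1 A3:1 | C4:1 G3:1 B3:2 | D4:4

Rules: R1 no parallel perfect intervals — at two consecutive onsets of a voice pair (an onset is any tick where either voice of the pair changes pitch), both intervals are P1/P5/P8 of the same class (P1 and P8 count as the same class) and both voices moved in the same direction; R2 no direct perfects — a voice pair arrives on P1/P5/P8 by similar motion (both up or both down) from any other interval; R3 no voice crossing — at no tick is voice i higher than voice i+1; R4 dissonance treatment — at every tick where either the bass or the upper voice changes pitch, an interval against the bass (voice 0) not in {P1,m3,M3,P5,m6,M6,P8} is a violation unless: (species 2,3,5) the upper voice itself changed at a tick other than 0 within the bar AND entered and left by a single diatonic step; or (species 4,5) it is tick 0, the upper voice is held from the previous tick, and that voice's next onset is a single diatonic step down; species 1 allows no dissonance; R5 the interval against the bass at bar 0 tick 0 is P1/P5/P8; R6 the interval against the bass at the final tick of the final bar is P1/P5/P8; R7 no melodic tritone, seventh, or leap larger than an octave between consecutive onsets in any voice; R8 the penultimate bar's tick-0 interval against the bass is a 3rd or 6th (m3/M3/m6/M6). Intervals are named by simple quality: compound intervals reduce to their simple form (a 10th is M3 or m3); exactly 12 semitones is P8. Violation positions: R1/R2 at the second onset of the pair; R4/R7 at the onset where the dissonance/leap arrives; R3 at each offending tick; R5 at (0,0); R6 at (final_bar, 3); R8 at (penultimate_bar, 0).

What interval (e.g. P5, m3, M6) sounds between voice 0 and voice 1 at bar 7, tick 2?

P8

voice 0=D3 voice 1=D4 -> P8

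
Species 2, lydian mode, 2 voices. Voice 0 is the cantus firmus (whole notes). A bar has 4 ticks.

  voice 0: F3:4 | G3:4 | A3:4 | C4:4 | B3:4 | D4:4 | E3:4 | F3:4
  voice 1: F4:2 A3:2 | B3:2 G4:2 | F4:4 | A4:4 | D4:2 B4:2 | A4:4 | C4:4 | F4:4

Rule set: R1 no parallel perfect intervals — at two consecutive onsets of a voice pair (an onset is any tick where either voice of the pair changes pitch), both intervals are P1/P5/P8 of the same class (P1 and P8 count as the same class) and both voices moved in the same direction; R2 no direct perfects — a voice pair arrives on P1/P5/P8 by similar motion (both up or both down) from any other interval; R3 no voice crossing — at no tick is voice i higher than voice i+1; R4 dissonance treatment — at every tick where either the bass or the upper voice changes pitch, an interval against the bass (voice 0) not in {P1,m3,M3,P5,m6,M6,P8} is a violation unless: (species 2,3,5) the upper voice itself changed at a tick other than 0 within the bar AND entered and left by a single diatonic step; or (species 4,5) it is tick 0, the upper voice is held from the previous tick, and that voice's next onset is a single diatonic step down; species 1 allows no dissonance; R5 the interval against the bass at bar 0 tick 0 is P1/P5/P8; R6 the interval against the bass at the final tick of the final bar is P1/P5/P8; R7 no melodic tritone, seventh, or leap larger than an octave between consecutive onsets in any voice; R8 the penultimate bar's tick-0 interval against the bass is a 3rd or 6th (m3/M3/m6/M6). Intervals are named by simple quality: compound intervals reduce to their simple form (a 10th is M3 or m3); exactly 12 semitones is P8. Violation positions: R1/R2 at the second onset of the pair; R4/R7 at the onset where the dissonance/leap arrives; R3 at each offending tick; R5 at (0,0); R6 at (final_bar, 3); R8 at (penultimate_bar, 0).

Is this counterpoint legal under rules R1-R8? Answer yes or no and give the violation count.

No (2 violations)

bar 0: v0=F3 v1=F4 (P8)
bar 1: v0=G3 v1=B3 (M3)
bar 2: v0=A3 v1=F4 (m6)
bar 3: v0=C4 v1=A4 (M6)
bar 4: v0=B3 v1=D4 (m3)
bar 5: v0=D4 v1=A4 (P5)
bar 6: v0=E3 v1=C4 (m6)
bar 7: v0=F3 v1=F4 (P8)
  R7 @ bar6.0: D4->E3 leap 10st
  R2 @ bar7.0: E3/C4 m6 -> F3/F4 P8 similar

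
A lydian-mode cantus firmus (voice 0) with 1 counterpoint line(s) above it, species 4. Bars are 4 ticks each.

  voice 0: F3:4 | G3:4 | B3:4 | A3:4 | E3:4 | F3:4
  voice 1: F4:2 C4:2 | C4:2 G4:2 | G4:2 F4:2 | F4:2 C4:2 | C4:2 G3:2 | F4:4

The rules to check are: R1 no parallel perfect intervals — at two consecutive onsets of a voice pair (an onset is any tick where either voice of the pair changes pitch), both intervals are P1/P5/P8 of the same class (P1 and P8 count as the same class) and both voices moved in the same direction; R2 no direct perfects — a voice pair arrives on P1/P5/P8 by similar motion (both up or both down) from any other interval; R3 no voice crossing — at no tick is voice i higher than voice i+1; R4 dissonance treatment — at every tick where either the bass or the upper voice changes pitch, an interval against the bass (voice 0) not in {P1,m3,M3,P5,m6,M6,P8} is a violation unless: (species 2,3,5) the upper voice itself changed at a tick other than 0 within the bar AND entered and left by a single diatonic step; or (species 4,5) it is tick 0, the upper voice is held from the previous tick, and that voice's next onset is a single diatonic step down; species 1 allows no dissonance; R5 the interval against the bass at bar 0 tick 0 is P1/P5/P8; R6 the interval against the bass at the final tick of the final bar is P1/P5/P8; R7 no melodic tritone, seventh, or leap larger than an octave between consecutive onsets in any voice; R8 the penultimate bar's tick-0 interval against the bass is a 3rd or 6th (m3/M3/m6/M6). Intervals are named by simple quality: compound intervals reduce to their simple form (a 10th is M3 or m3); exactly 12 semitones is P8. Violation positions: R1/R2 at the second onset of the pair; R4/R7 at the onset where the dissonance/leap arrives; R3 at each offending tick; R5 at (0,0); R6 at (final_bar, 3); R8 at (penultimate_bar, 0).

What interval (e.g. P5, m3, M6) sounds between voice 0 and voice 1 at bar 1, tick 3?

P8

voice 0=G3 voice 1=G4 -> P8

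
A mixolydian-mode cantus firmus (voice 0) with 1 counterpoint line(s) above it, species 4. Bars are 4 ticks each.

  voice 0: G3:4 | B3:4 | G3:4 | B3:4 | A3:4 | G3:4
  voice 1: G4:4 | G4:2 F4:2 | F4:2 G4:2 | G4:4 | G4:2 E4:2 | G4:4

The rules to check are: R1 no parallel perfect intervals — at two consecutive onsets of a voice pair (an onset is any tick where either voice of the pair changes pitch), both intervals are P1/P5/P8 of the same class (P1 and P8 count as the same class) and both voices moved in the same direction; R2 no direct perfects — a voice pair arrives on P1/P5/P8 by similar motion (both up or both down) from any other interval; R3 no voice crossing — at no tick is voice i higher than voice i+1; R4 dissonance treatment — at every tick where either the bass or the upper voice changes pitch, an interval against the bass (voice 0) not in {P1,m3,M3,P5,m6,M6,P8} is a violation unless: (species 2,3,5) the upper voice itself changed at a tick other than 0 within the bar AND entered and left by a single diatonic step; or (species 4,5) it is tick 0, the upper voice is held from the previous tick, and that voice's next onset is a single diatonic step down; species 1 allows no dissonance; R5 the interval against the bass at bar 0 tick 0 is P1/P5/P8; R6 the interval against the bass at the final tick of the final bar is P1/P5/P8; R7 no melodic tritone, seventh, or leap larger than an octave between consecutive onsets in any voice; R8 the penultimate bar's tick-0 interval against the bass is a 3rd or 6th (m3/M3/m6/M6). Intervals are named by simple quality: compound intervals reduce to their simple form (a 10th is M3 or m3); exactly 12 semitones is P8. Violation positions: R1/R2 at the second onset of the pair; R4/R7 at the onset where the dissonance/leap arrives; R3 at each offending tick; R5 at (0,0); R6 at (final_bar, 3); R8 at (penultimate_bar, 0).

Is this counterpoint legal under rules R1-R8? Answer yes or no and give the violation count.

bar 0: v0=G3 v1=G4 (P8)
bar 1: v0=B3 v1=G4 (m6)
bar 2: v0=G3 v1=F4 (m7)
bar 3: v0=B3 v1=G4 (m6)
bar 4: v0=A3 v1=G4 (m7)
bar 5: v0=G3 v1=G4 (P8)
  R4 @ bar1.2: B3/F4 TT untreated
  R4 @ bar2.0: G3/F4 m7 untreated
  R4 @ bar4.0: A3/G4 m7 untreated
  R8 @ bar4.0: penult m7 not 3rd/6th

No (4 violations)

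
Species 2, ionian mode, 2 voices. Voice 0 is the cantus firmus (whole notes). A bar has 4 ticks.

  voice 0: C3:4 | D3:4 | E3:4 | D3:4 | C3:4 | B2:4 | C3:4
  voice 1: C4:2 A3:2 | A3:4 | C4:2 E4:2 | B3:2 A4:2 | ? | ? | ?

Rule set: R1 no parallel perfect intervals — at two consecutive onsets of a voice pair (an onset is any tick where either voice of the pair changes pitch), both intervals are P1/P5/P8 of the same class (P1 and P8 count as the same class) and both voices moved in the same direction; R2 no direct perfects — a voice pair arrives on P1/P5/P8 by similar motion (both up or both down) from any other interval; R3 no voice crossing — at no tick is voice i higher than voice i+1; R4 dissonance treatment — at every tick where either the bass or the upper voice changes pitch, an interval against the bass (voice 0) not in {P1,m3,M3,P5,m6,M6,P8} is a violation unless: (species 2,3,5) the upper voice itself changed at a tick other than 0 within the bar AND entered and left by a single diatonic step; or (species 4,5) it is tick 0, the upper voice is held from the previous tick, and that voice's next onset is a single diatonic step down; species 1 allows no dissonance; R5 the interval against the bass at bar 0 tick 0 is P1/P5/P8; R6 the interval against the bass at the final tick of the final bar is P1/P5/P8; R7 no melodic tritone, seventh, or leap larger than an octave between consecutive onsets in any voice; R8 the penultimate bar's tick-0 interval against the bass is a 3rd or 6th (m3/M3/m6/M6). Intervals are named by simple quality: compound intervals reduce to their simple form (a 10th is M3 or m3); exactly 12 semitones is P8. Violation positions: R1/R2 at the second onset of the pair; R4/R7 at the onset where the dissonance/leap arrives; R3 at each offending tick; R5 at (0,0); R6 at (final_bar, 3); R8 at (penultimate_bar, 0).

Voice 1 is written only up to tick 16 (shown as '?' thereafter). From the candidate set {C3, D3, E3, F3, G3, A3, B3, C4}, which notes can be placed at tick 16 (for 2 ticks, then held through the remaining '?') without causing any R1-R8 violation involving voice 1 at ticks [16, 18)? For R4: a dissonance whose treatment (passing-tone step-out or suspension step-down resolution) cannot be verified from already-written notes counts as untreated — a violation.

C3: violates R2,R7
D3: violates R4,R7
E3: violates R7
F3: violates R4,R7
G3: violates R1,R7
A3: legal
B3: violates R4,R7
C4: violates R2

{A3}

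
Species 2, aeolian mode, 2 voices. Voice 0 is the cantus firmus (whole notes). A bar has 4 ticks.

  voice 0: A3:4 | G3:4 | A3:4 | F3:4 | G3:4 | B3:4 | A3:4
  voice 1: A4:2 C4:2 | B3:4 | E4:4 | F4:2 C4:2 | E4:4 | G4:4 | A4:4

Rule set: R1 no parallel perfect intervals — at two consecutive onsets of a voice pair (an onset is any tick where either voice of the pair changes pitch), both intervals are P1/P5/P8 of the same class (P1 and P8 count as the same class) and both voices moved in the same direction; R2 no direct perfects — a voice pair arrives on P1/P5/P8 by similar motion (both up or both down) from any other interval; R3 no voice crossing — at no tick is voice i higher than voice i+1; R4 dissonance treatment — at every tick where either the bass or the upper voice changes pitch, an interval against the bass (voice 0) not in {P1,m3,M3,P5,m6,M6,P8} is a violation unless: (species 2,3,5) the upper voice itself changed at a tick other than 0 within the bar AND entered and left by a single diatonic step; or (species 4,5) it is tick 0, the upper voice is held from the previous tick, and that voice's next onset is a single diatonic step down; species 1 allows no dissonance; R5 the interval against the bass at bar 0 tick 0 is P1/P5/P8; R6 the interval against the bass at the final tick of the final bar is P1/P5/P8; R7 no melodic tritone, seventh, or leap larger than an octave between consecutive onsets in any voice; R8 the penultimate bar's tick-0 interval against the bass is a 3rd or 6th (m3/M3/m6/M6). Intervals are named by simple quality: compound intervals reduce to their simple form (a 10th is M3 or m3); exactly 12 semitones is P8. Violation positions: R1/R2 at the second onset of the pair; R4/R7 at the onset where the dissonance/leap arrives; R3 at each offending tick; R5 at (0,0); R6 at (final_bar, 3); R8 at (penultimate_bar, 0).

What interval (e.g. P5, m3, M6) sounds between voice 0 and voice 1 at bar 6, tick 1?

P8

voice 0=A3 voice 1=A4 -> P8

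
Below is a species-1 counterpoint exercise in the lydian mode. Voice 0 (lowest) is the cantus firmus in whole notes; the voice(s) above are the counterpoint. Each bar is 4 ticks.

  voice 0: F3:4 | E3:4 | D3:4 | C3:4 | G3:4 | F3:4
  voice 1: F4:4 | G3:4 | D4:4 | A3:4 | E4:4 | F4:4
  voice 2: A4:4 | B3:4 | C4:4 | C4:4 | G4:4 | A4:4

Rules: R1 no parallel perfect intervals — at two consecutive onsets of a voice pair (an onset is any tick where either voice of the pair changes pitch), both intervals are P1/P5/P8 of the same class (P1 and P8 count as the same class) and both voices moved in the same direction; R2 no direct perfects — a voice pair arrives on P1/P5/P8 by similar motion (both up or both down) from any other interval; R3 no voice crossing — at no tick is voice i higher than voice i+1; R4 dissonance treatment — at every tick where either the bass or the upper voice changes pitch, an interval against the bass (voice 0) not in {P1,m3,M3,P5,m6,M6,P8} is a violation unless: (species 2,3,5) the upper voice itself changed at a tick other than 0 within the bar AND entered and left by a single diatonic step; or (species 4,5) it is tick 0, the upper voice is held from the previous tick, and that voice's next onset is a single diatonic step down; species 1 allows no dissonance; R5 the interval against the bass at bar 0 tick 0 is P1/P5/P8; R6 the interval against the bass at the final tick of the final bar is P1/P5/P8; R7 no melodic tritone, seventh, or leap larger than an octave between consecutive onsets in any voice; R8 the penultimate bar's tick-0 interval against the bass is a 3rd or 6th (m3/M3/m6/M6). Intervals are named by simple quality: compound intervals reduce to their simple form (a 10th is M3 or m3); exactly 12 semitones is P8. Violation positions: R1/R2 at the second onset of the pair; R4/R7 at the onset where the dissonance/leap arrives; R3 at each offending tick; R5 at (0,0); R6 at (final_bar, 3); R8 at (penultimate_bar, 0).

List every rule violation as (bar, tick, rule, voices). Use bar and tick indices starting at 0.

(0, 0, R5, (0, 2))
(1, 0, R2, (0, 2))
(1, 0, R7, (1,))
(1, 0, R7, (2,))
(2, 0, R3, (1, 2))
(2, 0, R4, (0, 2))
(2, 1, R3, (1, 2))
(2, 2, R3, (1, 2))
(2, 3, R3, (1, 2))
(4, 0, R1, (0, 2))
(4, 0, R8, (0, 2))
(5, 3, R6, (0, 2))

bar 0: v0=F3 v1=F4 v2=A4 downbeat M3
bar 1: v0=E3 v1=G3 v2=B3 downbeat P5
bar 2: v0=D3 v1=D4 v2=C4 downbeat m7
bar 3: v0=C3 v1=A3 v2=C4 downbeat P8
bar 4: v0=G3 v1=E4 v2=G4 downbeat P8
bar 5: v0=F3 v1=F4 v2=A4 downbeat M3
  -> R5 @ bar 0 tick 0 v(0, 2): opens on M3
  -> R2 @ bar 1 tick 0 v(0, 2): F3/A4 M3 -> E3/B3 P5 similar
  -> R7 @ bar 1 tick 0 v(1,): F4->G3 leap 10st
  -> R7 @ bar 1 tick 0 v(2,): A4->B3 leap 10st
  -> R3 @ bar 2 tick 0 v(1, 2): D4 above C4
  -> R4 @ bar 2 tick 0 v(0, 2): D3/C4 m7 untreated
  -> R3 @ bar 2 tick 1 v(1, 2): D4 above C4
  -> R3 @ bar 2 tick 2 v(1, 2): D4 above C4
  -> R3 @ bar 2 tick 3 v(1, 2): D4 above C4
  -> R1 @ bar 4 tick 0 v(0, 2): C3/C4 P8 -> G3/G4 P8 similar
  -> R8 @ bar 4 tick 0 v(0, 2): penult P8 not 3rd/6th
  -> R6 @ bar 5 tick 3 v(0, 2): closes on M3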